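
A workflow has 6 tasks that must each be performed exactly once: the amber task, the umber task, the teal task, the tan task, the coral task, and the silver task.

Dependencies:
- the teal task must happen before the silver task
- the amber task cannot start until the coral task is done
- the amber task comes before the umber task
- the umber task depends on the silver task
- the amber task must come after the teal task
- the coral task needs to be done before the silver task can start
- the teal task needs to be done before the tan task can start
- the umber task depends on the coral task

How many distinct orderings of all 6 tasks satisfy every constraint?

18

2 tasks have no prerequisites (the teal task, the coral task), so any of them could come first.
Systematically extending each partial ordering one task at a time and counting, there are 18 complete orderings.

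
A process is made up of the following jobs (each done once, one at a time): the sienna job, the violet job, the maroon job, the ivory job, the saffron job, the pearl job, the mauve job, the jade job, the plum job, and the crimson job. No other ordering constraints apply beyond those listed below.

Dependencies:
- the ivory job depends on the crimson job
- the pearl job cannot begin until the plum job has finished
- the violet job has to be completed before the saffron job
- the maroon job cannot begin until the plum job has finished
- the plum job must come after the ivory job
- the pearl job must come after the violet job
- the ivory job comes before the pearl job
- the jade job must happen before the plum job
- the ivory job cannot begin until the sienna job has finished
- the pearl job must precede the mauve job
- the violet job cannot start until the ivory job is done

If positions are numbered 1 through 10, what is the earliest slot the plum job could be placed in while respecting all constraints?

5

The jobs that are forced before the plum job, directly or transitively, are the sienna job, the ivory job, the jade job, the crimson job. That's 4 jobs.
With 4 mandatory predecessors, the earliest the plum job can sit is position 4+1 = 5, and placing just those 4 first achieves it.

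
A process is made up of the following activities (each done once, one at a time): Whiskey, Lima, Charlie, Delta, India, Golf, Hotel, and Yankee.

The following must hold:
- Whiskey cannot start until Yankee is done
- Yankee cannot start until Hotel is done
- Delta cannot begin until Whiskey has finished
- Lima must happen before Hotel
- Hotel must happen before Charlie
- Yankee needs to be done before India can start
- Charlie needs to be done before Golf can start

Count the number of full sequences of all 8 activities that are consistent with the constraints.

Lima is the only activity with nothing required before it, so every ordering starts there.
Counting all ways to extend the partial order to a total order gives 45.

45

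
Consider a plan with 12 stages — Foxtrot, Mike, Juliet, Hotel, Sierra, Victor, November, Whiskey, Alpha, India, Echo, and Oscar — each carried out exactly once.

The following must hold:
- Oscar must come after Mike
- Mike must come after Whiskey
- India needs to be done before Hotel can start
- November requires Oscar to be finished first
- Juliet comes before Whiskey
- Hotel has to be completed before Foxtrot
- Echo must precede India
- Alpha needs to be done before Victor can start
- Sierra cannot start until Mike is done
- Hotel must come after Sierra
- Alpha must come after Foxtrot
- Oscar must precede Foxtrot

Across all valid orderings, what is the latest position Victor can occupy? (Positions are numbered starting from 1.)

No constraint forces any stage after Victor, so it can be placed last, in position 12.

12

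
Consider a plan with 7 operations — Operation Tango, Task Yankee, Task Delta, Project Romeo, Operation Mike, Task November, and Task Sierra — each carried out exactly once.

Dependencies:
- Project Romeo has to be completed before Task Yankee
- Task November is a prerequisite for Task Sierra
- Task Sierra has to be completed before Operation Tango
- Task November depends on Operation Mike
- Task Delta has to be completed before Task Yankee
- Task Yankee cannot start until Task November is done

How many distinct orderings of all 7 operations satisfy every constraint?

62

The operations with no prerequisites are Task Delta, Project Romeo, Operation Mike; any of them can be placed first.
Systematically extending each partial ordering one operation at a time and counting, there are 62 complete orderings.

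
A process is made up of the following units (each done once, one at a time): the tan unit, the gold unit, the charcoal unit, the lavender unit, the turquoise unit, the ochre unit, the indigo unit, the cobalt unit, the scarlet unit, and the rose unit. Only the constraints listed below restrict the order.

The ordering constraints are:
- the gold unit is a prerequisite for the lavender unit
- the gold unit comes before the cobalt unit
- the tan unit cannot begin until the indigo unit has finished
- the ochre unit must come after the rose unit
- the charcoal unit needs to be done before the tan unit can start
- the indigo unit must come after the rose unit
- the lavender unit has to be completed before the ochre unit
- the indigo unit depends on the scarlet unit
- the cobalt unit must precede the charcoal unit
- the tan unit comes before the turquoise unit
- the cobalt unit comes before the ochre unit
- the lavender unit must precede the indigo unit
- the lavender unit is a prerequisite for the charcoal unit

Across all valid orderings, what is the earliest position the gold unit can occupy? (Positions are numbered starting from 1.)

No constraint forces any other unit before the gold unit, so it can be placed first.

1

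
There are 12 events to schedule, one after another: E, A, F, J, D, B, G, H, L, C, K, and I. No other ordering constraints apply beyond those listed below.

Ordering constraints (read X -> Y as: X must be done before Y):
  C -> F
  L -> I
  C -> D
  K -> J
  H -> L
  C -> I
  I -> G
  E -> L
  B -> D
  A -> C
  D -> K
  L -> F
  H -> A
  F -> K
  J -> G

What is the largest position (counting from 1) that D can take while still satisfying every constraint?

9

Following every chain forward from D, the events that must come later are J, G, K — 3 of them.
With 3 mandatory successors out of 12 events total, the latest slot for D is 12−3 = 9, and it's reachable by doing all non-successors before D.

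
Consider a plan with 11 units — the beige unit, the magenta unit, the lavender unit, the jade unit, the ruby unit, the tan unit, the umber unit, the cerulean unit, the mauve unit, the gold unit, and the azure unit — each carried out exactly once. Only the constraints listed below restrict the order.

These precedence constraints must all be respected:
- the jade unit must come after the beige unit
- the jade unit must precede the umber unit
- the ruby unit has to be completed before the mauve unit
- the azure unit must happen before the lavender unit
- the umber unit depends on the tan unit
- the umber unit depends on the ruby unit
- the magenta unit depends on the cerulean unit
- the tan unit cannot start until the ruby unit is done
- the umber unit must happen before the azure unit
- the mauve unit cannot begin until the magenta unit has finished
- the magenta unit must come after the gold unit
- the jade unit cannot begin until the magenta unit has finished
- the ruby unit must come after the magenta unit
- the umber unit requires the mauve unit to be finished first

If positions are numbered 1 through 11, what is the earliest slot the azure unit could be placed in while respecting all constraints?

The units that are forced before the azure unit, directly or transitively, are the beige unit, the magenta unit, the jade unit, the ruby unit, the tan unit, the umber unit, the cerulean unit, the mauve unit, the gold unit. That's 9 units.
So at minimum 9 units come before the azure unit, putting the azure unit no earlier than position 10. That position is achievable by scheduling exactly those predecessors first.

10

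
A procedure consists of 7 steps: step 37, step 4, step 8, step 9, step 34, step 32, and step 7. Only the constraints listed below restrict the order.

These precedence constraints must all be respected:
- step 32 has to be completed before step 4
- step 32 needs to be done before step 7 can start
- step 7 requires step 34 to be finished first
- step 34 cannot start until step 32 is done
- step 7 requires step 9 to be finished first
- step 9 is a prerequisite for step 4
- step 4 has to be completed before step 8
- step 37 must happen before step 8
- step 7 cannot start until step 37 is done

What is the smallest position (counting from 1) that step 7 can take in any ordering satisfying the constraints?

The steps that are forced before step 7, directly or transitively, are step 37, step 9, step 34, step 32. That's 4 steps.
With 4 mandatory predecessors, the earliest step 7 can sit is position 4+1 = 5, and placing just those 4 first achieves it.

5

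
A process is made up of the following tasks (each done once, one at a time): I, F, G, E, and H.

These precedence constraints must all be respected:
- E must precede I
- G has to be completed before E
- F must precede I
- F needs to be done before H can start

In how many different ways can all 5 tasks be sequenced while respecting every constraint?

9

The tasks with no prerequisites are F, G; any of them can be placed first.
Enumerating by repeatedly choosing an available task (one whose prerequisites are all placed) gives 9 distinct complete orderings.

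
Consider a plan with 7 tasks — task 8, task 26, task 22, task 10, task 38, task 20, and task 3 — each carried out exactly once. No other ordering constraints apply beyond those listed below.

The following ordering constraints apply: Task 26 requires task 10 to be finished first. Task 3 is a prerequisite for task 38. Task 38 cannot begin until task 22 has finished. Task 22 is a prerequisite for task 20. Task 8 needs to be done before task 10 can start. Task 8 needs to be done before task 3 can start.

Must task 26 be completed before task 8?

No

The constraints actually force task 8 before task 26 (via task 8 → task 10 → task 26), not the other way around.
So task 26 does not have to come before task 8 — it cannot.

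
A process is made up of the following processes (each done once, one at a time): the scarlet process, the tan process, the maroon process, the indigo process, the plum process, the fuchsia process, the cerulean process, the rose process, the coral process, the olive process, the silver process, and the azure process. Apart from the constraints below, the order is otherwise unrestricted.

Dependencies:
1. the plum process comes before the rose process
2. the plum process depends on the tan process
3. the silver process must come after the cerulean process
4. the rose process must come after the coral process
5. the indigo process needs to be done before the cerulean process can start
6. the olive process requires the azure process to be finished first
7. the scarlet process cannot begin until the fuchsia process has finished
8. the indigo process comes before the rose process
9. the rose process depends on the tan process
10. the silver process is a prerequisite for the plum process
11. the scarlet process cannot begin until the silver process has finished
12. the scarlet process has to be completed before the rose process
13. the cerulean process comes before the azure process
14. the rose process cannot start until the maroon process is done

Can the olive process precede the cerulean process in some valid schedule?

Following the cerulean process → the azure process → the olive process, the cerulean process must precede the olive process in every valid ordering.
So no valid ordering can have the olive process before the cerulean process.

No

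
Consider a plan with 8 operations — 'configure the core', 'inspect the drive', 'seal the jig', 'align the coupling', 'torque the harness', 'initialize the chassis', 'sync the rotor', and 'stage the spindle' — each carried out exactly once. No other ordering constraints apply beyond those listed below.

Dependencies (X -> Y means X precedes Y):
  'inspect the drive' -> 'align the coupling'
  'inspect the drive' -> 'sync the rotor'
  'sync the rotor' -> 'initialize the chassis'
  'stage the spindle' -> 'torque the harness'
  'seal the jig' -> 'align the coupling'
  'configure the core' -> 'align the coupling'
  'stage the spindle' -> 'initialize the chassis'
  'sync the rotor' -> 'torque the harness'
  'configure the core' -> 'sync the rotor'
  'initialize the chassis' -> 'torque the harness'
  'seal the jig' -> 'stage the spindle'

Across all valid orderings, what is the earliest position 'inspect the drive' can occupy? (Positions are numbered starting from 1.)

1

'inspect the drive' has no prerequisites at all, so it can go in position 1.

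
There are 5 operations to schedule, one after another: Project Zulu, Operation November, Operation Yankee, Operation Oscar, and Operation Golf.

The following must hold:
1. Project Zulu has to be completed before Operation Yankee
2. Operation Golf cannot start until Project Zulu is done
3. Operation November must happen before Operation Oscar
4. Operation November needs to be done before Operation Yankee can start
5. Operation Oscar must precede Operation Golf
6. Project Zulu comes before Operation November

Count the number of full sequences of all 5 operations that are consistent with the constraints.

3

Only Project Zulu has no prerequisites, so it must go first.
Enumerating by repeatedly choosing an available operation (one whose prerequisites are all placed) gives 3 distinct complete orderings.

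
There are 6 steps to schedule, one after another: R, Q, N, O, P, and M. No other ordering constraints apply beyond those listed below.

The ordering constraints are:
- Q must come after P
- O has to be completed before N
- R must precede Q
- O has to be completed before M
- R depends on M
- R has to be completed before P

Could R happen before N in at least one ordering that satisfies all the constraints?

Yes

The constraints leave R and N unordered relative to each other; nothing requires N earlier.
That means at least one valid schedule has R before N.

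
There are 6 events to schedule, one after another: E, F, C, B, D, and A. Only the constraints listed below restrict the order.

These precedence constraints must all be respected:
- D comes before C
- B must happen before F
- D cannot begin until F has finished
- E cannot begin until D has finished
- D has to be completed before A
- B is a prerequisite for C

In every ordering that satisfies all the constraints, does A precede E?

No

A and E are not related by any chain of constraints.
There exist valid orderings with E before A, so A is not required to come first.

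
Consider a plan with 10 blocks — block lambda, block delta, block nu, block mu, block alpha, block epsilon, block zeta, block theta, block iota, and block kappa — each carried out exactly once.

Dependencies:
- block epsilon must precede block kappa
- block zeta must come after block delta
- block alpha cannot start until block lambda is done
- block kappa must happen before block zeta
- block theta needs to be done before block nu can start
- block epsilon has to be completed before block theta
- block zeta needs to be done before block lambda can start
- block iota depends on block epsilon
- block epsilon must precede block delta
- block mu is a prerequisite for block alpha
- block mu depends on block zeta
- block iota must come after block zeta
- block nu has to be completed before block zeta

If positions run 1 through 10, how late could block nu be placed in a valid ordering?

5

Following every chain forward from block nu, the blocks that must come later are block lambda, block mu, block alpha, block zeta, block iota — 5 of them.
So at least 5 blocks follow block nu, putting block nu no later than position 5. That position is achievable by scheduling everything else first.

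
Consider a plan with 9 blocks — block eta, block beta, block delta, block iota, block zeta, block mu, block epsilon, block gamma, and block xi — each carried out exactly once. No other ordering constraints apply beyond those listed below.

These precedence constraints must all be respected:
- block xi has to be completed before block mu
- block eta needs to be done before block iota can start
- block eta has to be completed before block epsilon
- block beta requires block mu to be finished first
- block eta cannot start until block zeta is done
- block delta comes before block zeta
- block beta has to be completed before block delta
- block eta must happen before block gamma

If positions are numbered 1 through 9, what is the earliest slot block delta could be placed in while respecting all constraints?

Every block that must precede block delta has to come before it. Tracing all chains that end at block delta, those blocks are: block beta, block mu, block xi — 3 in total.
With 3 mandatory predecessors, the earliest block delta can sit is position 3+1 = 4, and placing just those 3 first achieves it.

4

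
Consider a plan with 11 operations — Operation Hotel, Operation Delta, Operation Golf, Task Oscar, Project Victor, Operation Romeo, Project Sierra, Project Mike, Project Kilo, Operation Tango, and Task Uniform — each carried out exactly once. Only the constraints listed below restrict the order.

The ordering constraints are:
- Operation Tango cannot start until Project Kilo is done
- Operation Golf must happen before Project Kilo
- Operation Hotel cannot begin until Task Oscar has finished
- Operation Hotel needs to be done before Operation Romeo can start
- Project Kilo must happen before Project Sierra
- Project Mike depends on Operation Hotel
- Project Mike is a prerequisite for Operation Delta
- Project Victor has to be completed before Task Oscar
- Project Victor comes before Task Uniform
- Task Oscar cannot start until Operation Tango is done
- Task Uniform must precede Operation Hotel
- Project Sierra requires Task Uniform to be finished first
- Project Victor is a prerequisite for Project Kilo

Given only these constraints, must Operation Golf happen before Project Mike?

Tracing the constraints gives a chain: Operation Golf → Project Kilo → Operation Tango → Task Oscar → Operation Hotel → Project Mike.
So Operation Golf must precede Project Mike in any valid ordering.

Yes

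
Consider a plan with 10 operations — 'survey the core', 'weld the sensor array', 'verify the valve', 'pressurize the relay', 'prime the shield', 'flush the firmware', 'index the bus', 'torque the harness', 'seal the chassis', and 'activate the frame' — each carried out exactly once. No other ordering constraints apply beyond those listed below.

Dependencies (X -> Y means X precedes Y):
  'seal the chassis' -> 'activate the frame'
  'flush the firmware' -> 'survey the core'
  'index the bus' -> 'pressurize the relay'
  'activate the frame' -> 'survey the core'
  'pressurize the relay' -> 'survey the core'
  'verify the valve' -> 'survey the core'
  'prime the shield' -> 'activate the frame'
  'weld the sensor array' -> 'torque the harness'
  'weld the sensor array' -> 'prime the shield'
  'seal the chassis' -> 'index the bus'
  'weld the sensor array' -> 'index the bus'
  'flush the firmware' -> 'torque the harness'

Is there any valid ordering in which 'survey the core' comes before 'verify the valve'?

No

The constraints give a chain 'verify the valve' → 'survey the core', which forces 'verify the valve' before 'survey the core'.
Hence 'survey the core' can never be scheduled before 'verify the valve'.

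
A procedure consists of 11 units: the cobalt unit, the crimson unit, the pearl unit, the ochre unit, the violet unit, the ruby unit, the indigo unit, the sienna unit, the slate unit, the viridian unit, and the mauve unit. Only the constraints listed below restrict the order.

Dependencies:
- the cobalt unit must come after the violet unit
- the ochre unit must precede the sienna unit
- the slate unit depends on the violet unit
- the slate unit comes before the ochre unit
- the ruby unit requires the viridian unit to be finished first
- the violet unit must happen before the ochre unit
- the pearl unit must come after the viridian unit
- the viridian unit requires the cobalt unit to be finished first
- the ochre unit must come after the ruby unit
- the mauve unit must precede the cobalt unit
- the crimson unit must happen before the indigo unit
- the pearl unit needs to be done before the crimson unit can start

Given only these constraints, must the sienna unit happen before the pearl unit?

No chain of constraints connects the sienna unit to the pearl unit in either direction.
There exist valid orderings with the pearl unit before the sienna unit, so the sienna unit is not required to come first.

No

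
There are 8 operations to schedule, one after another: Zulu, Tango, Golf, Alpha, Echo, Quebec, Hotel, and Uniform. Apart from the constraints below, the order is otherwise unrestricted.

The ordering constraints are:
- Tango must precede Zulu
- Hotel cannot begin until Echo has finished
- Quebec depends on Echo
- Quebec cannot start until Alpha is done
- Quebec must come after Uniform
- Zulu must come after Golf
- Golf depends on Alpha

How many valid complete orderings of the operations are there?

975

4 operations have no prerequisites (Tango, Alpha, Echo, Uniform), so any of them could come first.
Counting all ways to extend the partial order to a total order gives 975.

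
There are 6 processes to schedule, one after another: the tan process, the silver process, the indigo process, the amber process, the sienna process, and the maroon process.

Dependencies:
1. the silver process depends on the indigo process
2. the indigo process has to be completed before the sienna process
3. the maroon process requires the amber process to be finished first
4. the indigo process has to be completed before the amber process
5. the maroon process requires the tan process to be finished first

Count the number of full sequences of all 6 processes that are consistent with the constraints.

2 processes have no prerequisites (the tan process, the indigo process), so any of them could come first.
Counting all ways to extend the partial order to a total order gives 52.

52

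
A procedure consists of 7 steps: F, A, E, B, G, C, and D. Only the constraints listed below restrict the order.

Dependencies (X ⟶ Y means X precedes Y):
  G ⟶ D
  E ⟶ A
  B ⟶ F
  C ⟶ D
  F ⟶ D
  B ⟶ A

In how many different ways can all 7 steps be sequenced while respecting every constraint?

222

The steps with no prerequisites are E, B, G, C; any of them can be placed first.
Enumerating by repeatedly choosing an available step (one whose prerequisites are all placed) gives 222 distinct complete orderings.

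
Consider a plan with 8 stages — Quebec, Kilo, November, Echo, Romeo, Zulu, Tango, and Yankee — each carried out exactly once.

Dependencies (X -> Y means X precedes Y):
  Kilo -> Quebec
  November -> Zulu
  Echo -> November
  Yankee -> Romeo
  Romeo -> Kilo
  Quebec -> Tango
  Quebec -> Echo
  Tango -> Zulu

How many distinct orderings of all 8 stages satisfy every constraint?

Only Yankee has no prerequisites, so it must go first.
Counting all ways to extend the partial order to a total order gives 3.

3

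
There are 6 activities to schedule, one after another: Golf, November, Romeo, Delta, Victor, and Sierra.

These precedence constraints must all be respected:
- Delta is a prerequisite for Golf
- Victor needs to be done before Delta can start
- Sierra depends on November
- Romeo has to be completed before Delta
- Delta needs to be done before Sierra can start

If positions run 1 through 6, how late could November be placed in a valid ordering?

The only activity forced after November (directly or by a chain) is Sierra.
So at least 1 activity follows November, putting November no later than position 5. That position is achievable by scheduling everything else first.

5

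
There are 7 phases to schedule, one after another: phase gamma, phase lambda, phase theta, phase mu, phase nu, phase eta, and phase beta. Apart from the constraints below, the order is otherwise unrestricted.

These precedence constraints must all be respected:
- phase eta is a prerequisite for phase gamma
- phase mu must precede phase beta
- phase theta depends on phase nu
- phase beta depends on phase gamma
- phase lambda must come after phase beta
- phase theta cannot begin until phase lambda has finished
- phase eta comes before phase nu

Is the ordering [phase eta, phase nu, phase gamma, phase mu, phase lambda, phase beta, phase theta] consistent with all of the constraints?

Here phase beta comes after phase lambda.
But one of the constraints requires phase beta before phase lambda, so this ordering violates it.

No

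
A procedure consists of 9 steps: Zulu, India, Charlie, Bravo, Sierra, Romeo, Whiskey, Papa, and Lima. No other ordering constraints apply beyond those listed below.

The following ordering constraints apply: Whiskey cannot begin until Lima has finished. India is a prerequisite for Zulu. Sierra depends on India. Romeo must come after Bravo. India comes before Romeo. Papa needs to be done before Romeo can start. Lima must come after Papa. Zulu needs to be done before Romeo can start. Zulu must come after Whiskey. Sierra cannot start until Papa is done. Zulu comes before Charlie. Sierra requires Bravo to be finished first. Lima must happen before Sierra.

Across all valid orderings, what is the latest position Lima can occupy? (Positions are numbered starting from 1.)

4

The steps that are forced after Lima, directly or by a chain of constraints, are Zulu, Charlie, Sierra, Romeo, Whiskey. That's 5 steps.
With 5 mandatory successors out of 9 steps total, the latest slot for Lima is 9−5 = 4, and it's reachable by doing all non-successors before Lima.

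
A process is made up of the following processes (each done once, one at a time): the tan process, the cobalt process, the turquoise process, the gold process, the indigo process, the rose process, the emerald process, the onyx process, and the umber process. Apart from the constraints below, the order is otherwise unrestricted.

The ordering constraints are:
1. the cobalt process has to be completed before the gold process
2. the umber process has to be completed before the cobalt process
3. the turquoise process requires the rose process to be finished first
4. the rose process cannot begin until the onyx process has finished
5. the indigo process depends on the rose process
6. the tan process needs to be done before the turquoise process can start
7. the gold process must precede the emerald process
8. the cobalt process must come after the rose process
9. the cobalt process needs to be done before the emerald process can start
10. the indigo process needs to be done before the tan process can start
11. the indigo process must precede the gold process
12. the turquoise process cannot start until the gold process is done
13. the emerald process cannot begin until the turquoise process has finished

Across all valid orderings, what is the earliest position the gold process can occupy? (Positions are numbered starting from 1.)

6

Every process that must precede the gold process has to come before it. Tracing all chains that end at the gold process, those processes are: the cobalt process, the indigo process, the rose process, the onyx process, the umber process — 5 in total.
With 5 mandatory predecessors, the earliest the gold process can sit is position 5+1 = 6, and placing just those 5 first achieves it.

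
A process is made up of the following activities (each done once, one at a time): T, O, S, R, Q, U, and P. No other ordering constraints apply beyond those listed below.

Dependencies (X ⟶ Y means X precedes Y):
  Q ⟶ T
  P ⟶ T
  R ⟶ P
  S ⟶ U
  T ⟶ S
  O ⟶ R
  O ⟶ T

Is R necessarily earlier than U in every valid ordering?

Tracing the constraints gives a chain: R → P → T → S → U.
So R must precede U in any valid ordering.

Yes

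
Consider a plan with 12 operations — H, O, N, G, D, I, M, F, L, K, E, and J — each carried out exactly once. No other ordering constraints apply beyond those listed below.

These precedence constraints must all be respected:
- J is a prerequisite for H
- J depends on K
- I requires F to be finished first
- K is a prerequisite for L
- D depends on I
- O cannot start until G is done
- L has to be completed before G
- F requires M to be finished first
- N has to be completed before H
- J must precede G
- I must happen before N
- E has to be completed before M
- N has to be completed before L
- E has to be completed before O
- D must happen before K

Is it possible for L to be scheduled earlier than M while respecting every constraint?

No

There is a dependency chain M → F → I → N → L, so L always comes after M.
So no valid ordering can have L before M.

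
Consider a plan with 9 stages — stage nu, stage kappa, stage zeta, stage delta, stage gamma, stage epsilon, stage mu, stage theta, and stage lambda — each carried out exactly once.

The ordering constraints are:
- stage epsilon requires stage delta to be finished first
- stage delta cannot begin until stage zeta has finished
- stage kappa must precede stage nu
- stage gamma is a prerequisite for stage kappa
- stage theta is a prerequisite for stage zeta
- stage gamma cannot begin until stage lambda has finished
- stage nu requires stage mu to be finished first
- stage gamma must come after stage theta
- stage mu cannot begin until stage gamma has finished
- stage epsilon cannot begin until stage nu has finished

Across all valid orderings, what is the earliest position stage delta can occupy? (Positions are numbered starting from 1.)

3

Every stage that must precede stage delta has to come before it. Tracing all chains that end at stage delta, those stages are: stage zeta, stage theta — 2 in total.
With 2 mandatory predecessors, the earliest stage delta can sit is position 2+1 = 3, and placing just those 2 first achieves it.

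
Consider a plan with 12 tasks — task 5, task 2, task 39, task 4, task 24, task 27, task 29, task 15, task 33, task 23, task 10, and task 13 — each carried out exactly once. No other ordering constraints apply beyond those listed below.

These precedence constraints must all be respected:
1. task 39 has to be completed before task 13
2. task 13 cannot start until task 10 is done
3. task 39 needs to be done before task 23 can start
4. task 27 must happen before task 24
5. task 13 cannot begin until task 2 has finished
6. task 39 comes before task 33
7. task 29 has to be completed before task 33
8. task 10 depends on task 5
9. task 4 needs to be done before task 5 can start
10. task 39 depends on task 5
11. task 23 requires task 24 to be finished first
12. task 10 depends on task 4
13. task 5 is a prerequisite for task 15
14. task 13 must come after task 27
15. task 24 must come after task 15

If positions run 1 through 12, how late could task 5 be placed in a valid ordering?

5

Following every chain forward from task 5, the tasks that must come later are task 39, task 24, task 15, task 33, task 23, task 10, task 13 — 7 of them.
With 7 mandatory successors out of 12 tasks total, the latest slot for task 5 is 12−7 = 5, and it's reachable by doing all non-successors before task 5.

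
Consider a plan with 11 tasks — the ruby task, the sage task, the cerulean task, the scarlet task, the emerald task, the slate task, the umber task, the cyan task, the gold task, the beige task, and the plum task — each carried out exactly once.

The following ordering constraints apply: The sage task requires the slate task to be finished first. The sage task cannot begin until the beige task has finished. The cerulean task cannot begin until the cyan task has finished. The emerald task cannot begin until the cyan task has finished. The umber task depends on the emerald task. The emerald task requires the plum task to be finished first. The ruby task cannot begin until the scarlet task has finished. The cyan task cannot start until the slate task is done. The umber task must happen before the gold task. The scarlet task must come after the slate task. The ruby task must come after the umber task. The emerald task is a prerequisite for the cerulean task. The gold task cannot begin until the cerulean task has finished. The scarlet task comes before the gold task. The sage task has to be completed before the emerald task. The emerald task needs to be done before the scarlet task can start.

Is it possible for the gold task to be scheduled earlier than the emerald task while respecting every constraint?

Following the emerald task → the cerulean task → the gold task, the emerald task must precede the gold task in every valid ordering.
Hence the gold task can never be scheduled before the emerald task.

No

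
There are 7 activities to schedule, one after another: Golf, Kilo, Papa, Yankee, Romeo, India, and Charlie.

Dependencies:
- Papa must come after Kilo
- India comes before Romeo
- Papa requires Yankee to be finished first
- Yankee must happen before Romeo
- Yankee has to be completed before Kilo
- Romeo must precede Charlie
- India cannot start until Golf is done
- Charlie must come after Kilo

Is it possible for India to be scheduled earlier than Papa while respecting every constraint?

No chain of constraints runs from Papa to India, so Papa is not required to come first.
So a valid ordering placing India earlier than Papa exists.

Yes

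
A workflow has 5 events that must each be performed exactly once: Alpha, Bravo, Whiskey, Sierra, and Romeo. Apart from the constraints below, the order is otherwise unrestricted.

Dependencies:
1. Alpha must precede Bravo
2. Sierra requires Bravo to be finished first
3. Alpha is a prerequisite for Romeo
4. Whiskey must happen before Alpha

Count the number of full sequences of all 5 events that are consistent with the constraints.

Only Whiskey has no prerequisites, so it must go first.
Enumerating by repeatedly choosing an available event (one whose prerequisites are all placed) gives 3 distinct complete orderings.

3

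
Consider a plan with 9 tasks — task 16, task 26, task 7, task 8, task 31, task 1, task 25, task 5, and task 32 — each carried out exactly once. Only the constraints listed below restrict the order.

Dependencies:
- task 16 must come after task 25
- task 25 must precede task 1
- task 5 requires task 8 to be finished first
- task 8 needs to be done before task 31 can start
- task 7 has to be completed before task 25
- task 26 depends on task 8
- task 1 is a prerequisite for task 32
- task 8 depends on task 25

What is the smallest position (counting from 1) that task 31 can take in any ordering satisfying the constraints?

4

The tasks that are forced before task 31, directly or transitively, are task 7, task 8, task 25. That's 3 tasks.
With 3 mandatory predecessors, the earliest task 31 can sit is position 3+1 = 4, and placing just those 3 first achieves it.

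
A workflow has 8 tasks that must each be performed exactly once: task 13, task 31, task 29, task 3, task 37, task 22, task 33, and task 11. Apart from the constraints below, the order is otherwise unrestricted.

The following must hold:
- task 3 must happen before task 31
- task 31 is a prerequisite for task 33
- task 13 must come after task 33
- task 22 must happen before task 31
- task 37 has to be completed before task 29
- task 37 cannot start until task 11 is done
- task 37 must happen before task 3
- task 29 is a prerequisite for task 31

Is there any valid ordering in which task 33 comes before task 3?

No

The constraints give a chain task 3 → task 31 → task 33, which forces task 3 before task 33.
So no valid ordering can have task 33 before task 3.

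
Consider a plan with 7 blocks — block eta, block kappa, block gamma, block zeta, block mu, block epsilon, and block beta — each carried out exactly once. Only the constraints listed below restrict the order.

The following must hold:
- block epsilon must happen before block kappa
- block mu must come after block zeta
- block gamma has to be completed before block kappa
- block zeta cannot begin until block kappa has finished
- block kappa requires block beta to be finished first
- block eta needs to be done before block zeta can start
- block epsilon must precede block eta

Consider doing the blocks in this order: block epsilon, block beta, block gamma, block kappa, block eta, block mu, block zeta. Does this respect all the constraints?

No

The sequence places block mu ahead of block zeta.
That contradicts the constraint that block zeta must precede block mu.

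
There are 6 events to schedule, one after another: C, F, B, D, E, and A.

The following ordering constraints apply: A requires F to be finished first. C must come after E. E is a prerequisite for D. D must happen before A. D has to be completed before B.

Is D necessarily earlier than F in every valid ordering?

No chain of constraints connects D to F in either direction.
So D can come before F or after — it is not forced.

No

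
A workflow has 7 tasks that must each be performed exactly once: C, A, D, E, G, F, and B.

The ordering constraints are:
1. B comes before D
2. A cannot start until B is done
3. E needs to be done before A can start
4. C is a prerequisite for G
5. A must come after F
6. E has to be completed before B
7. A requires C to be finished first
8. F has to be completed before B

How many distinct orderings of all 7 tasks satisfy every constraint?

76

The tasks with no prerequisites are C, E, F; any of them can be placed first.
Systematically extending each partial ordering one task at a time and counting, there are 76 complete orderings.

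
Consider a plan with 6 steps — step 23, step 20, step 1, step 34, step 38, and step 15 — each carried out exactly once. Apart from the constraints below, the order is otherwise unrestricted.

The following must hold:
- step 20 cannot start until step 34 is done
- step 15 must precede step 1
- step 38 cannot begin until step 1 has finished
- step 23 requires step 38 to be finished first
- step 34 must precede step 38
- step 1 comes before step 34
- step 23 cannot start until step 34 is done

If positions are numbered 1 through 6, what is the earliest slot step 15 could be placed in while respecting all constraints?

1

Step 15 has no prerequisites at all, so it can go in position 1.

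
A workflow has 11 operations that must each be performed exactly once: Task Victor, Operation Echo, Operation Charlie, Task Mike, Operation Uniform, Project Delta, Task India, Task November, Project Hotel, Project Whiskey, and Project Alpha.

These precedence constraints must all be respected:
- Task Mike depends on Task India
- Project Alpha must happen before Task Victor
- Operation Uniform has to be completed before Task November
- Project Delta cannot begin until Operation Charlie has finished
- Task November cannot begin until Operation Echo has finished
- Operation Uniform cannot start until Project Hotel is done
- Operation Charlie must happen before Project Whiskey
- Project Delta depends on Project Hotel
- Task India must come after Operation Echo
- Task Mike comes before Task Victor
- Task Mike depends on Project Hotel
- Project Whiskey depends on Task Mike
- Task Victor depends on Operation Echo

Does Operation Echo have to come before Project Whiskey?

Yes

There is a constraint chain Operation Echo → Task India → Task Mike → Project Whiskey.
So Operation Echo must precede Project Whiskey in any valid ordering.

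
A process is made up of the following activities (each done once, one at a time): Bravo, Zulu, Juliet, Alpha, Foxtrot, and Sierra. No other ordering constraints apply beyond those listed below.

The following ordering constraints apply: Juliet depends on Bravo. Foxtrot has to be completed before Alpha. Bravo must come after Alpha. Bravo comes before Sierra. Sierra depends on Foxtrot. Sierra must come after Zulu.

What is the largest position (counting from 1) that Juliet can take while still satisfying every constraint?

6

Juliet has no required successors, so nothing stops it from going last (position 6).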